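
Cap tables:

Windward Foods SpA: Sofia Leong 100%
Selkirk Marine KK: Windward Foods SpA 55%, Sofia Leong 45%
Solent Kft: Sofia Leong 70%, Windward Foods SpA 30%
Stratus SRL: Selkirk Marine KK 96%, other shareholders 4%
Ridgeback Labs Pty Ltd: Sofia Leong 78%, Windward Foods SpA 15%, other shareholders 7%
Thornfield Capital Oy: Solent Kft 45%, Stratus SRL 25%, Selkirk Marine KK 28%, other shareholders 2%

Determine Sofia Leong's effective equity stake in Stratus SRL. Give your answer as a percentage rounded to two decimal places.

Sofia reaches Stratus along 2 paths.
Via Windward → Selkirk: 100% × 55% × 96% = 52.8%.
Via Selkirk: 45% × 96% = 43.2%.
Total: 52.8% + 43.2% = 96%.
Rounded: 96.00%.

96.00%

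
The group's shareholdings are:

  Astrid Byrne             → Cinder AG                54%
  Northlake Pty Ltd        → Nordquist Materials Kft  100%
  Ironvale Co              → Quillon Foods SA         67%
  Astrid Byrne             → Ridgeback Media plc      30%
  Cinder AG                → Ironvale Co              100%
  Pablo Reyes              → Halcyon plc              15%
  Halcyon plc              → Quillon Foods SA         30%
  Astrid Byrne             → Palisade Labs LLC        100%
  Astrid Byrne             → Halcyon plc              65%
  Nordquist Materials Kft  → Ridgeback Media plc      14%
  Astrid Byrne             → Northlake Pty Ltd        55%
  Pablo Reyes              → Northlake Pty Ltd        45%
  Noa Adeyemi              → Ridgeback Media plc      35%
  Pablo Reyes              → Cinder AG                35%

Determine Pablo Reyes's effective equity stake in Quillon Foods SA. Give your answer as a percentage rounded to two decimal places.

Pablo reaches Quillon along 2 paths.
Via Cinder → Ironvale: 35% × 100% × 67% = 23.45%.
Via Halcyon: 15% × 30% = 4.5%.
Total: 23.45% + 4.5% = 27.95%.

27.95%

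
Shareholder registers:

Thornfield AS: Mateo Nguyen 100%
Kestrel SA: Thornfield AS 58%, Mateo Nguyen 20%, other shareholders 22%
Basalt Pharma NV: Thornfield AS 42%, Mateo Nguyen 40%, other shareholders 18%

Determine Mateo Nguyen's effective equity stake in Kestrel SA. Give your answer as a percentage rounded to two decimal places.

Mateo reaches Kestrel along 2 paths.
Via Thornfield: 100% × 58% = 58%.
Direct stake: 20% = 20%.
Total: 58% + 20% = 78%.
Rounded: 78.00%.

78.00%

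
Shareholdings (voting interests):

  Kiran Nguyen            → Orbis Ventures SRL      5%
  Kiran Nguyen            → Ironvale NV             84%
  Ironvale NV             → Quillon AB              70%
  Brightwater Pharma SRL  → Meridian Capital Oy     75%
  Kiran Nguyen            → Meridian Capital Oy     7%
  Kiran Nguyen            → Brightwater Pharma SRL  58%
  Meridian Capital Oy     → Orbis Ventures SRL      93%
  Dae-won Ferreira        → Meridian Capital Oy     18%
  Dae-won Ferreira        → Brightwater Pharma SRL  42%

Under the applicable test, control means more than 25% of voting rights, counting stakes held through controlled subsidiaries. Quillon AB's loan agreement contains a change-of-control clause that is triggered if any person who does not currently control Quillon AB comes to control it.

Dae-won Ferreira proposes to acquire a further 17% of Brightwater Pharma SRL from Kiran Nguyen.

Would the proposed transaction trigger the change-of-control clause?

The purchase adds only to Dae-won's holdings (Kiran's stake shrinks), so Dae-won is the only person who could newly come to control Quillon.
Dae-won holds 42% of Brightwater, so Dae-won controls Brightwater.
Brightwater and Dae-won together hold 75% + 18% = 93% of Meridian, so Dae-won controls Meridian.
Meridian holds 93% of Orbis, so Dae-won controls Orbis.
Neither Dae-won nor any entity Dae-won controls holds any voting interest in Quillon.
So before the transaction, Dae-won does not control Quillon.
After the purchase, Dae-won's direct stake in Brightwater rises to 42% + 17% = 59%, and Kiran's stake falls to 41%.
Dae-won holds 59% of Brightwater, so Dae-won controls Brightwater.
After the transaction, neither Dae-won nor any entity Dae-won controls holds a voting interest in Quillon, so Dae-won still does not control it.
No new person acquires control, so the clause is not triggered.

No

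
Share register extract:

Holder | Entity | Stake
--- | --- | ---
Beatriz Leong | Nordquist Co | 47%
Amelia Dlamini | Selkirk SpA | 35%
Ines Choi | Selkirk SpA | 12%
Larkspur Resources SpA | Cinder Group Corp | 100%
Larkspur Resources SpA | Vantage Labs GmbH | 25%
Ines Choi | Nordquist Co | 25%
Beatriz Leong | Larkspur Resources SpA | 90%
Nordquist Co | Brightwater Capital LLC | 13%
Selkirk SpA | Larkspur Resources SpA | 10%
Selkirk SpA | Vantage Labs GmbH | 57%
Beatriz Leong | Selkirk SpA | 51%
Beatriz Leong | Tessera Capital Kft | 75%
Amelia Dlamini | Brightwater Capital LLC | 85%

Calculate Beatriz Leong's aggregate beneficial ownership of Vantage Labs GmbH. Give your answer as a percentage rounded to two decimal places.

52.85%

Beatriz reaches Vantage along 3 paths.
Via Selkirk: 51% × 57% = 29.07%.
Via Larkspur: 90% × 25% = 22.5%.
Via Selkirk → Larkspur: 51% × 10% × 25% = 1.275%.
Total: 29.07% + 22.5% + 1.275% = 52.845%.
Rounded: 52.85%.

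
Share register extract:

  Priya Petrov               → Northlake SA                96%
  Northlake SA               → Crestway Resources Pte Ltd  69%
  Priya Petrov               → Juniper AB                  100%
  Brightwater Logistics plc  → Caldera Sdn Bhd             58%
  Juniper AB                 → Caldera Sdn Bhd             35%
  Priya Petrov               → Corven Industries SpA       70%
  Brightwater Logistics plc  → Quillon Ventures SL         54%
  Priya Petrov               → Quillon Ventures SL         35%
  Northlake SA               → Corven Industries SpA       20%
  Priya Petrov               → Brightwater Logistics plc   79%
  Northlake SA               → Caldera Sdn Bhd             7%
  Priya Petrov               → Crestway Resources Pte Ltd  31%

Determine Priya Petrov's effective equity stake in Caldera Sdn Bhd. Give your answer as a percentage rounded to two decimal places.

Priya reaches Caldera along 3 paths.
Via Northlake: 96% × 7% = 6.72%.
Via Brightwater: 79% × 58% = 45.82%.
Via Juniper: 100% × 35% = 35%.
Total: 6.72% + 45.82% + 35% = 87.54%.

87.54%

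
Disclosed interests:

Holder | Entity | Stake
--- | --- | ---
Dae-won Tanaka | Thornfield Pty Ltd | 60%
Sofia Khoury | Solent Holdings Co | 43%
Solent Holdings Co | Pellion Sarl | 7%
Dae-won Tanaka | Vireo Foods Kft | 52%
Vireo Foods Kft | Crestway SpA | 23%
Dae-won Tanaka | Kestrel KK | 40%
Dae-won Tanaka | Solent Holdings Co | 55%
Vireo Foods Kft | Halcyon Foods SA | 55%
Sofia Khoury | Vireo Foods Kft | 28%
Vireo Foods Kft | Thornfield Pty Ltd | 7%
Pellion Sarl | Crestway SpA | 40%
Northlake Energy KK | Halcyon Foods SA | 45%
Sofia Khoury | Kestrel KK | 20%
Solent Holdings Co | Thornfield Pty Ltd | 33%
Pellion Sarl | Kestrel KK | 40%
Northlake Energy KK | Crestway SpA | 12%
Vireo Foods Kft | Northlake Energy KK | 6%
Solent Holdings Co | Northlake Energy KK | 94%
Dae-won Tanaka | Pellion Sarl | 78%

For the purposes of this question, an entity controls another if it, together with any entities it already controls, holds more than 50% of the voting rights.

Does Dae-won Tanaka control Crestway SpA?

Yes

Dae-won holds 52% of Vireo, so Dae-won controls Vireo.
Dae-won holds 55% of Solent, so Dae-won controls Solent.
Solent and Dae-won together hold 7% + 78% = 85% of Pellion, so Dae-won controls Pellion.
Vireo and Solent together hold 6% + 94% = 100% of Northlake, so Dae-won controls Northlake.
Pellion and Vireo and Northlake together hold 40% + 23% + 12% = 75% of Crestway, so Dae-won controls Crestway.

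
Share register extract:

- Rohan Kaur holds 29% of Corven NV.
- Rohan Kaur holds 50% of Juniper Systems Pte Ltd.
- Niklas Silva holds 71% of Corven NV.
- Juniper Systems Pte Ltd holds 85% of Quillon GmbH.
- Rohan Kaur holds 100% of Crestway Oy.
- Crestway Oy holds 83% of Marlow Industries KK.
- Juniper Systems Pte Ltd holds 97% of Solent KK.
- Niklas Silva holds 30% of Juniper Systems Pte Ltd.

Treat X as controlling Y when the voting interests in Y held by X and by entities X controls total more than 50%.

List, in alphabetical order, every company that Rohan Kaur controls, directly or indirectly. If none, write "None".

Crestway Oy, Marlow Industries KK

Rohan holds 100% of Crestway, so Rohan controls Crestway.
Crestway holds 83% of Marlow, so Rohan controls Marlow.
No other company's threshold is met.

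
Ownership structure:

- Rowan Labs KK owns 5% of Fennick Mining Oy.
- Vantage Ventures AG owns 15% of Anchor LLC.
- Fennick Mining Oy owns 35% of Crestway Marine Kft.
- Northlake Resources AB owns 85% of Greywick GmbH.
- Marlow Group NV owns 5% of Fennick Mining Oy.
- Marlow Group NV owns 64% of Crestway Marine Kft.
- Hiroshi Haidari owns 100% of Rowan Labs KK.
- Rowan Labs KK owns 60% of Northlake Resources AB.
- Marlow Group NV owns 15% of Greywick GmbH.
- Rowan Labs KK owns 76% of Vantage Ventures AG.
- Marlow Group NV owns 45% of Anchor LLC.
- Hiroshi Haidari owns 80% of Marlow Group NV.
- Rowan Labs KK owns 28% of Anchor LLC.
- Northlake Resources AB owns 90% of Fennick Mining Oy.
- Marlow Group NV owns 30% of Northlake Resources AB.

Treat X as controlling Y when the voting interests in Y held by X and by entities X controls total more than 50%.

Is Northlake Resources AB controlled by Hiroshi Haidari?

Yes

Hiroshi holds 100% of Rowan, so Hiroshi controls Rowan.
Hiroshi holds 80% of Marlow, so Hiroshi controls Marlow.
Rowan and Marlow together hold 60% + 30% = 90% of Northlake, so Hiroshi controls Northlake.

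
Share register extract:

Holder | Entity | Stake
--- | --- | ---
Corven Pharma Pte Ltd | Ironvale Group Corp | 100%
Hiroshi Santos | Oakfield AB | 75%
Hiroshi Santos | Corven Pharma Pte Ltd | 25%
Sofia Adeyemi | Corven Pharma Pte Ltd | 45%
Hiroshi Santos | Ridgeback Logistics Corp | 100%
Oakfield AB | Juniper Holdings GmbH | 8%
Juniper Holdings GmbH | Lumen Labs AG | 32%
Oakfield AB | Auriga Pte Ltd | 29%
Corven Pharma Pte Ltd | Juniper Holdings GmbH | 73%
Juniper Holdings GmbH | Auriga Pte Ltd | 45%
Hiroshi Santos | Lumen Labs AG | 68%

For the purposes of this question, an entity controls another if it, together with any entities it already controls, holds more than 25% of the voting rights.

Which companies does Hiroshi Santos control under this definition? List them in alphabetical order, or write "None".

Auriga Pte Ltd, Lumen Labs AG, Oakfield AB, Ridgeback Logistics Corp

Hiroshi holds 75% of Oakfield, so Hiroshi controls Oakfield.
Hiroshi holds 100% of Ridgeback, so Hiroshi controls Ridgeback.
Oakfield holds 29% of Auriga, so Hiroshi controls Auriga.
Hiroshi holds 68% of Lumen, so Hiroshi controls Lumen.
No other company's threshold is met.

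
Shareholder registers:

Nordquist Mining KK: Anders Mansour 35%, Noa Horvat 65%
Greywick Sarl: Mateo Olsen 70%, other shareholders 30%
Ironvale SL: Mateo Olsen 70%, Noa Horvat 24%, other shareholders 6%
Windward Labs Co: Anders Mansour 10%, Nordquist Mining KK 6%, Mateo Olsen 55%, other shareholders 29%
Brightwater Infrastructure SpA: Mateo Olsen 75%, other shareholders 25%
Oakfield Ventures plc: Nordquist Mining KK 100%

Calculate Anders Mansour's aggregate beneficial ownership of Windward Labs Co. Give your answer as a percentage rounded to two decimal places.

12.10%

Anders reaches Windward along 2 paths.
Direct stake: 10% = 10%.
Via Nordquist: 35% × 6% = 2.1%.
Total: 10% + 2.1% = 12.1%.
Rounded: 12.10%.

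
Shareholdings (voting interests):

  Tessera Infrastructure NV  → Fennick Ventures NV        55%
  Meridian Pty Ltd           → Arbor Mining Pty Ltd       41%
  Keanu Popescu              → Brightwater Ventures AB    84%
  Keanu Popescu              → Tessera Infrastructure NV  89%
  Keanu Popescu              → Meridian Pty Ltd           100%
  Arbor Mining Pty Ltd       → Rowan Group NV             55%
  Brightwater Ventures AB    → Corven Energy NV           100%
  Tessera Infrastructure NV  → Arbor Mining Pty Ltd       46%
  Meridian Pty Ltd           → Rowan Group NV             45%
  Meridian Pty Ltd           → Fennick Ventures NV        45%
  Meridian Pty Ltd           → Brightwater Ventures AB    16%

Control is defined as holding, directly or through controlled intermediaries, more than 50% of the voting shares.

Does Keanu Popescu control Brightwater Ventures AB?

Yes

Keanu holds 100% of Meridian, so Keanu controls Meridian.
Meridian and Keanu together hold 16% + 84% = 100% of Brightwater, so Keanu controls Brightwater.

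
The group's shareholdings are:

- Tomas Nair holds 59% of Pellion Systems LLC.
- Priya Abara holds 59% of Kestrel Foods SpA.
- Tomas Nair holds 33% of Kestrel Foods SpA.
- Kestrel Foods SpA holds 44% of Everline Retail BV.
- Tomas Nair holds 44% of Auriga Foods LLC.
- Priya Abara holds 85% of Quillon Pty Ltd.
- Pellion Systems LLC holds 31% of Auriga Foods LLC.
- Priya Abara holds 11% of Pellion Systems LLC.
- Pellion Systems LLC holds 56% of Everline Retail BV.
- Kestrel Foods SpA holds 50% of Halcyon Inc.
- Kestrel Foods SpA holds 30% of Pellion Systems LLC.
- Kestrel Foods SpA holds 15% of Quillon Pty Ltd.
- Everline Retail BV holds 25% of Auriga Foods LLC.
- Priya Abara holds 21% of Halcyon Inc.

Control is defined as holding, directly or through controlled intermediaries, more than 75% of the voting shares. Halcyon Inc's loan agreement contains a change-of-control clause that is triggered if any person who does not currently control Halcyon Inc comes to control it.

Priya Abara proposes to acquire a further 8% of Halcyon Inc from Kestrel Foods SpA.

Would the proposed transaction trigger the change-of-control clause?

The purchase adds only to Priya's holdings (Kestrel's stake shrinks), so Priya is the only person who could newly come to control Halcyon.
Priya holds 85% of Quillon, so Priya controls Quillon.
In Halcyon, Priya's side holds only 21%, not > 75%.
So before the transaction, Priya does not control Halcyon.
After the purchase, Priya's direct stake in Halcyon rises to 21% + 8% = 29%, and Kestrel's stake falls to 42%.
After the transaction, Priya's side holds 29% of Halcyon, not > 75%, so Priya still does not control Halcyon.
No new person acquires control, so the clause is not triggered.

No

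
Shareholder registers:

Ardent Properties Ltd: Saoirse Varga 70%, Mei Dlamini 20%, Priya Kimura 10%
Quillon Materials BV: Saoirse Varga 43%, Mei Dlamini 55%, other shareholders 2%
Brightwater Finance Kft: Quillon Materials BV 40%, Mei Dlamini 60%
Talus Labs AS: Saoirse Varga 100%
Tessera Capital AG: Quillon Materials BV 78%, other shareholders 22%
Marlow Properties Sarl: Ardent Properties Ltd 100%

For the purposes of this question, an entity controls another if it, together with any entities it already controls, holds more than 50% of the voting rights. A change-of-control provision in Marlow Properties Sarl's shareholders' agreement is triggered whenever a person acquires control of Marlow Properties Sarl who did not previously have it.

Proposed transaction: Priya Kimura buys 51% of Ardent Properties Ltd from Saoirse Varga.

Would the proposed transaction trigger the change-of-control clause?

Yes

The purchase adds only to Priya's holdings (Saoirse's stake shrinks), so Priya is the only person who could newly come to control Marlow.
Priya's largest direct stake is 10% in Ardent, which does not meet the threshold, so Priya controls no company.
Neither Priya nor any entity Priya controls holds any voting interest in Marlow.
So before the transaction, Priya does not control Marlow.
After the purchase, Priya's direct stake in Ardent rises to 10% + 51% = 61%, and Saoirse's stake falls to 19%.
Priya holds 61% of Ardent, so Priya controls Ardent.
Ardent holds 100% of Marlow, so Priya controls Marlow.
Priya did not control Marlow before and does after, so the clause is triggered.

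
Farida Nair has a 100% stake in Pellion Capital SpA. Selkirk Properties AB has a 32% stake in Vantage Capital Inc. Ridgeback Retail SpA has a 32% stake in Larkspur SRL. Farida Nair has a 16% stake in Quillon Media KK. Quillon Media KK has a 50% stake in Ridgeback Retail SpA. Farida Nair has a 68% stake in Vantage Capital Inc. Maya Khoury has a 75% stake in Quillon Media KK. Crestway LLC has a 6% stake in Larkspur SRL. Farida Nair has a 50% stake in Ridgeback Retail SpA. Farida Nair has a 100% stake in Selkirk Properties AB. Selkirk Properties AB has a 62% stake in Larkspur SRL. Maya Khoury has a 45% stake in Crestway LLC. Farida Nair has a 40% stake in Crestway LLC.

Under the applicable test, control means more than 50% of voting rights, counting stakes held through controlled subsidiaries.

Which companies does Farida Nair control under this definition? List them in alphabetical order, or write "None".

Farida holds 100% of Selkirk, so Farida controls Selkirk.
Farida holds 100% of Pellion, so Farida controls Pellion.
Farida and Selkirk together hold 68% + 32% = 100% of Vantage, so Farida controls Vantage.
Selkirk holds 62% of Larkspur, so Farida controls Larkspur.
No other company's threshold is met.

Larkspur SRL, Pellion Capital SpA, Selkirk Properties AB, Vantage Capital Inc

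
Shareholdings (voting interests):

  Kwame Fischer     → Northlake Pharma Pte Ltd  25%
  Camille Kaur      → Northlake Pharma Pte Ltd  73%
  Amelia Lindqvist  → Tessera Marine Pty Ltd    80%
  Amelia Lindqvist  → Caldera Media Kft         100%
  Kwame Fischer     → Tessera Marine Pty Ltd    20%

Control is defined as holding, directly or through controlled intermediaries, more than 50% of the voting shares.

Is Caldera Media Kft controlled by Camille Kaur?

No

Camille holds 73% of Northlake, so Camille controls Northlake.
Neither Camille nor any entity Camille controls holds any voting interest in Caldera.
So Camille does not control Caldera.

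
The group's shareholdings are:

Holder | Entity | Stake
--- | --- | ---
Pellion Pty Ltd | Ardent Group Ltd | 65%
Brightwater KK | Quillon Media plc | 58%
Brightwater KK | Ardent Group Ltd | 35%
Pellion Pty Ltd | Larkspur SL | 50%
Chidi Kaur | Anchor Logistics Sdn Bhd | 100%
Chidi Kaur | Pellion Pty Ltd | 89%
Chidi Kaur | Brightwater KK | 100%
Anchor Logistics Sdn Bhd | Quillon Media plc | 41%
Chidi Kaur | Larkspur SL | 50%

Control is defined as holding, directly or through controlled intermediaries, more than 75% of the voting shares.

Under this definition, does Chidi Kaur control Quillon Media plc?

Chidi holds 100% of Anchor, so Chidi controls Anchor.
Chidi holds 100% of Brightwater, so Chidi controls Brightwater.
Anchor and Brightwater together hold 41% + 58% = 99% of Quillon, so Chidi controls Quillon.

Yes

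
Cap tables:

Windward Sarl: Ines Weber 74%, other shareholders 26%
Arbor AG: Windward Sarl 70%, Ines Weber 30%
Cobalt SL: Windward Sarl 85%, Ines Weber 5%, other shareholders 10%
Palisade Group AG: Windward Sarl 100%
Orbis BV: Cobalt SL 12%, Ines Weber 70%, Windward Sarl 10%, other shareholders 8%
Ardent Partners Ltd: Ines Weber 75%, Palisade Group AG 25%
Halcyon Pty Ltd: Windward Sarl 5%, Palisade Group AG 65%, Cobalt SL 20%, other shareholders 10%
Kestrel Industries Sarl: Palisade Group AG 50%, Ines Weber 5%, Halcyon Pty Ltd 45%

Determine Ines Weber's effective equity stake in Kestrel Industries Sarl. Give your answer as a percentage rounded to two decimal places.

71.42%

Ines reaches Kestrel along 6 paths.
Via Windward → Palisade: 74% × 100% × 50% = 37%.
Direct stake: 5% = 5%.
Via Windward → Halcyon: 74% × 5% × 45% = 1.665%.
Via Windward → Palisade → Halcyon: 74% × 100% × 65% × 45% = 21.645%.
Via Windward → Cobalt → Halcyon: 74% × 85% × 20% × 45% = 5.661%.
Via Cobalt → Halcyon: 5% × 20% × 45% = 0.45%.
Total: 37% + 5% + 1.665% + 21.645% + 5.661% + 0.45% = 71.421%.
Rounded: 71.42%.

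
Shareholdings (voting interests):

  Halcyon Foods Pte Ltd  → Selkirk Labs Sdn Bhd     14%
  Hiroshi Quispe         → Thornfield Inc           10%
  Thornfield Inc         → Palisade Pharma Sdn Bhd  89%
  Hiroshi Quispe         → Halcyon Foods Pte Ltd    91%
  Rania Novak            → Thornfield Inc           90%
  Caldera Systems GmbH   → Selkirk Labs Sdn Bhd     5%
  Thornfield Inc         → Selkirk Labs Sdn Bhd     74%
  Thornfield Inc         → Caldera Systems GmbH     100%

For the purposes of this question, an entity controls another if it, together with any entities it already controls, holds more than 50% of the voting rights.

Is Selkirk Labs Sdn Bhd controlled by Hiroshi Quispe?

No

Hiroshi holds 91% of Halcyon, so Hiroshi controls Halcyon.
In Selkirk, Hiroshi's side holds only 14%, not > 50%.
So Hiroshi does not control Selkirk.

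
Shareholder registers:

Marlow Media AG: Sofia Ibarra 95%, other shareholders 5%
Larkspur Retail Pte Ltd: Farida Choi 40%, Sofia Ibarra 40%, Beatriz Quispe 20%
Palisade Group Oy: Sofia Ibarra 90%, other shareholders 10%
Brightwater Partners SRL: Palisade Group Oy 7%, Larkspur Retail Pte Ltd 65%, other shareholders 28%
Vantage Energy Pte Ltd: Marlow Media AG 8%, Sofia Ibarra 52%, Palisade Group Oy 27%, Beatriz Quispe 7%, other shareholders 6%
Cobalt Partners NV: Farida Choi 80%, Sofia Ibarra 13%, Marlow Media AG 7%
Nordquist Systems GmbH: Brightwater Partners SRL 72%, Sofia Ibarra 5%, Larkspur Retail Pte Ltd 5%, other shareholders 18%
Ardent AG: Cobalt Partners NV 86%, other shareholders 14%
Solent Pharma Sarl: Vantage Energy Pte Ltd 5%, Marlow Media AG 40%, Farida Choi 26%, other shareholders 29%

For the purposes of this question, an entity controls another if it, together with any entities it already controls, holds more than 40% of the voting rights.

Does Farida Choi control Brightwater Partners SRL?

No

Farida holds 80% of Cobalt, so Farida controls Cobalt.
Cobalt holds 86% of Ardent, so Farida controls Ardent.
Neither Farida nor any entity Farida controls holds any voting interest in Brightwater.
So Farida does not control Brightwater.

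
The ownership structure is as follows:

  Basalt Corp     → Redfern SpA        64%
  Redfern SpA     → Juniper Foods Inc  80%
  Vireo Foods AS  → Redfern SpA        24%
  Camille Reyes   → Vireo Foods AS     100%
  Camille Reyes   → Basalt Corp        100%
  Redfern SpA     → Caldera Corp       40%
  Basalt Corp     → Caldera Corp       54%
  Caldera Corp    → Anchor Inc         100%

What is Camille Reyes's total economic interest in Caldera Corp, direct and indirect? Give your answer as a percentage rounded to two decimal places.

Camille reaches Caldera along 3 paths.
Via Basalt: 100% × 54% = 54%.
Via Vireo → Redfern: 100% × 24% × 40% = 9.6%.
Via Basalt → Redfern: 100% × 64% × 40% = 25.6%.
Total: 54% + 9.6% + 25.6% = 89.2%.
Rounded: 89.20%.

89.20%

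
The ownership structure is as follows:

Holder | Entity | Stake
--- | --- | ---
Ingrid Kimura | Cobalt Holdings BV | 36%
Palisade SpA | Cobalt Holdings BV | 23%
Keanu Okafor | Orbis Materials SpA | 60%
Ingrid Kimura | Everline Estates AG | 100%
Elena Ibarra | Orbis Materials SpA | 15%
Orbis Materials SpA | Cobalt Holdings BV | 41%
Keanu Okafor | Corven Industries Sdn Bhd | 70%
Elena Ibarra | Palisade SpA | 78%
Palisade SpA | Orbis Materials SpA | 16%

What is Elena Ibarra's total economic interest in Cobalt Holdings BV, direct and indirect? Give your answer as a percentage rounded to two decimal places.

Elena reaches Cobalt along 3 paths.
Via Palisade: 78% × 23% = 17.94%.
Via Orbis: 15% × 41% = 6.15%.
Via Palisade → Orbis: 78% × 16% × 41% = 5.1168%.
Total: 17.94% + 6.15% + 5.1168% = 29.2068%.
Rounded: 29.21%.

29.21%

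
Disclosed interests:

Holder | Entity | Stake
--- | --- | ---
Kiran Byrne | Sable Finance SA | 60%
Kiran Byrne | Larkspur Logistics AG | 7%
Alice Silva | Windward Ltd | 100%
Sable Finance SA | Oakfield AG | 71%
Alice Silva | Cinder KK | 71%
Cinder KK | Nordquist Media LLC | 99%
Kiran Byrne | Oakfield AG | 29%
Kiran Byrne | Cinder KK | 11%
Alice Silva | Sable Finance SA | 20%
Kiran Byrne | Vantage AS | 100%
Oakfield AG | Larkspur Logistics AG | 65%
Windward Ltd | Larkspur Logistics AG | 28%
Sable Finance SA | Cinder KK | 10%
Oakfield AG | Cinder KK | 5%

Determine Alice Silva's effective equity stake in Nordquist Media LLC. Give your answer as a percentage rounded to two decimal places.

72.97%

Alice reaches Nordquist along 3 paths.
Via Sable → Cinder: 20% × 10% × 99% = 1.98%.
Via Cinder: 71% × 99% = 70.29%.
Via Sable → Oakfield → Cinder: 20% × 71% × 5% × 99% = 0.7029%.
Total: 1.98% + 70.29% + 0.7029% = 72.9729%.
Rounded: 72.97%.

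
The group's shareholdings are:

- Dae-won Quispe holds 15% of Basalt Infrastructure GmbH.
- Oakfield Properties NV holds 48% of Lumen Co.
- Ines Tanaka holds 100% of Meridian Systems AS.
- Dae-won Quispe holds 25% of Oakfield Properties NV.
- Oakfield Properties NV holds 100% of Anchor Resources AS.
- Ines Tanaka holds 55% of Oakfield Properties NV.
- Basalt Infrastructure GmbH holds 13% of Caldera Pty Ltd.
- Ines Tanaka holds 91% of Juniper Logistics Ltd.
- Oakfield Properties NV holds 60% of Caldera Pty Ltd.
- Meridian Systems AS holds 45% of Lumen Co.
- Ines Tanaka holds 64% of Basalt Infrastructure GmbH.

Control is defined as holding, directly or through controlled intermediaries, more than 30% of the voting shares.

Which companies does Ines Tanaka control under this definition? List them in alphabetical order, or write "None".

Ines holds 55% of Oakfield, so Ines controls Oakfield.
Ines holds 64% of Basalt, so Ines controls Basalt.
Oakfield holds 100% of Anchor, so Ines controls Anchor.
Ines holds 100% of Meridian, so Ines controls Meridian.
Ines holds 91% of Juniper, so Ines controls Juniper.
Oakfield and Basalt together hold 60% + 13% = 73% of Caldera, so Ines controls Caldera.
Oakfield and Meridian together hold 48% + 45% = 93% of Lumen, so Ines controls Lumen.

Anchor Resources AS, Basalt Infrastructure GmbH, Caldera Pty Ltd, Juniper Logistics Ltd, Lumen Co, Meridian Systems AS, Oakfield Properties NV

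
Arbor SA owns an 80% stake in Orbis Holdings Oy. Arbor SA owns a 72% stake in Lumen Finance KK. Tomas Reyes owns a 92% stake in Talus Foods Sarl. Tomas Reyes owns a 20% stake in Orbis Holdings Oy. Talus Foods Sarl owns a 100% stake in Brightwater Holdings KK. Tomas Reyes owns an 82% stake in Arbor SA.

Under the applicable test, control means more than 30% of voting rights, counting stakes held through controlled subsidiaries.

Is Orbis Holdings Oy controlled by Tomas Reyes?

Yes

Tomas holds 82% of Arbor, so Tomas controls Arbor.
Arbor and Tomas together hold 80% + 20% = 100% of Orbis, so Tomas controls Orbis.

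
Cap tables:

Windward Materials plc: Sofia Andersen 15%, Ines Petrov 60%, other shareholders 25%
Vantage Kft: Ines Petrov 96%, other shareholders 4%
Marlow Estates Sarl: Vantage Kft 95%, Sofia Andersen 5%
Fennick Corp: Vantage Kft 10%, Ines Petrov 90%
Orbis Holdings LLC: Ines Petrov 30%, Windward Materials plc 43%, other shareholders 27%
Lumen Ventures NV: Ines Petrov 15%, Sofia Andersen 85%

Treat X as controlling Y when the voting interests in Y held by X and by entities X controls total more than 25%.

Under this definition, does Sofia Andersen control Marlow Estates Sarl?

No

Sofia holds 85% of Lumen, so Sofia controls Lumen.
In Marlow, Sofia's side holds only 5%, not > 25%.
So Sofia does not control Marlow.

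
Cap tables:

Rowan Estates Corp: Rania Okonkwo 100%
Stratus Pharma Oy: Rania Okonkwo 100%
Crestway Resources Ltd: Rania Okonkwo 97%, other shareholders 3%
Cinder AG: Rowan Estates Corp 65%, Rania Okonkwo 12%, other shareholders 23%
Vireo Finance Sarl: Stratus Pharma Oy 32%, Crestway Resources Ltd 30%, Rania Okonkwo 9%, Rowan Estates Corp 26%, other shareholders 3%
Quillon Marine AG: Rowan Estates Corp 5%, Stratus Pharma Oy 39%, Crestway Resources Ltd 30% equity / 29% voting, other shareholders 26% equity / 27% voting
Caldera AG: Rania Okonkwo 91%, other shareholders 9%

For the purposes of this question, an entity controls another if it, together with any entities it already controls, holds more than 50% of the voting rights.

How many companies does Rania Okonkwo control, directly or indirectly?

7

Rania holds 100% of Rowan, so Rania controls Rowan.
Rania holds 100% of Stratus, so Rania controls Stratus.
Rania holds 97% of Crestway, so Rania controls Crestway.
Rowan and Rania together hold 65% + 12% = 77% of Cinder, so Rania controls Cinder.
Stratus and Crestway and Rania and Rowan together hold 32% + 30% + 9% + 26% = 97% of Vireo, so Rania controls Vireo.
Rowan and Stratus and Crestway together hold 5% + 39% + 29% = 73% of Quillon, so Rania controls Quillon.
Rania holds 91% of Caldera, so Rania controls Caldera.
Rania controls 7 companies.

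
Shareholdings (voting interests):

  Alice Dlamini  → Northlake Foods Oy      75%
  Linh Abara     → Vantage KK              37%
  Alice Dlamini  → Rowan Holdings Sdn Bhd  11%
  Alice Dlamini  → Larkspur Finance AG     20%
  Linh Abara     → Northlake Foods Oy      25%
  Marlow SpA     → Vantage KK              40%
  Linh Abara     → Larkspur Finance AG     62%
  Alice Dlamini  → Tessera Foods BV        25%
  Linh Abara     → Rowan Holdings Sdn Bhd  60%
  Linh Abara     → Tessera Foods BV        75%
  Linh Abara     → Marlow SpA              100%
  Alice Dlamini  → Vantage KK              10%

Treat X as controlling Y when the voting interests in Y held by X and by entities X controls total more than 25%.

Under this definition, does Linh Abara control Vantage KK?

Linh holds 100% of Marlow, so Linh controls Marlow.
Linh and Marlow together hold 37% + 40% = 77% of Vantage, so Linh controls Vantage.

Yes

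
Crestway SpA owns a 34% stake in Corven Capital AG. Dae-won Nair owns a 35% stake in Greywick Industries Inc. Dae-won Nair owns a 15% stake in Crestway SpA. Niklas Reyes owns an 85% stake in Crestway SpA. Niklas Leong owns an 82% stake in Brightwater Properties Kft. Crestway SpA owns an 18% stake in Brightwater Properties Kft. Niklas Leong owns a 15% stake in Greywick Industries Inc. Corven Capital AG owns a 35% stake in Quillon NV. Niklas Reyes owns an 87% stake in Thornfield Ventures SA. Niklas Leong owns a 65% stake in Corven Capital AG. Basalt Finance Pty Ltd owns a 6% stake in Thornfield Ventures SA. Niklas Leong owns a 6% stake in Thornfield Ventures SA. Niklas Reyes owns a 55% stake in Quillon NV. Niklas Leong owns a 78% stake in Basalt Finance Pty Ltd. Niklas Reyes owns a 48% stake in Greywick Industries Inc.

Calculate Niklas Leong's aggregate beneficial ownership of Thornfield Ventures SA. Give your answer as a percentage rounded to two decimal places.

10.68%

Niklas Leong reaches Thornfield along 2 paths.
Direct stake: 6% = 6%.
Via Basalt: 78% × 6% = 4.68%.
Total: 6% + 4.68% = 10.68%.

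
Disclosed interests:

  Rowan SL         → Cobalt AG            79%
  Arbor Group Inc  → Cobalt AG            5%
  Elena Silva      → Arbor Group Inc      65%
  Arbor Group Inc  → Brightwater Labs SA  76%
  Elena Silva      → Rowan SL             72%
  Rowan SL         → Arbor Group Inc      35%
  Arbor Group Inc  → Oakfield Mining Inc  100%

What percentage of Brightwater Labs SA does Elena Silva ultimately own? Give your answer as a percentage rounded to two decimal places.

Elena reaches Brightwater along 2 paths.
Via Rowan → Arbor: 72% × 35% × 76% = 19.152%.
Via Arbor: 65% × 76% = 49.4%.
Total: 19.152% + 49.4% = 68.552%.
Rounded: 68.55%.

68.55%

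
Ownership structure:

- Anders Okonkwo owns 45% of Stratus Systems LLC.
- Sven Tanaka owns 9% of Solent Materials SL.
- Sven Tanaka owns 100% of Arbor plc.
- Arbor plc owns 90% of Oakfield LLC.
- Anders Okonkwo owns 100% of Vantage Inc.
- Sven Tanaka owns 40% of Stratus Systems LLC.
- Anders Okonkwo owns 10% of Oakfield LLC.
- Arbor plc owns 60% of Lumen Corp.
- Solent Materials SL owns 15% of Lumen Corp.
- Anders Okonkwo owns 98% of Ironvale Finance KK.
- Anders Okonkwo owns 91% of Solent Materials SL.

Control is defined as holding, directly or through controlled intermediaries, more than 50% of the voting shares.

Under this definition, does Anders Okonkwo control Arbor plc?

No

Anders holds 91% of Solent, so Anders controls Solent.
Anders holds 98% of Ironvale, so Anders controls Ironvale.
Anders holds 100% of Vantage, so Anders controls Vantage.
Neither Anders nor any entity Anders controls holds any voting interest in Arbor.
So Anders does not control Arbor.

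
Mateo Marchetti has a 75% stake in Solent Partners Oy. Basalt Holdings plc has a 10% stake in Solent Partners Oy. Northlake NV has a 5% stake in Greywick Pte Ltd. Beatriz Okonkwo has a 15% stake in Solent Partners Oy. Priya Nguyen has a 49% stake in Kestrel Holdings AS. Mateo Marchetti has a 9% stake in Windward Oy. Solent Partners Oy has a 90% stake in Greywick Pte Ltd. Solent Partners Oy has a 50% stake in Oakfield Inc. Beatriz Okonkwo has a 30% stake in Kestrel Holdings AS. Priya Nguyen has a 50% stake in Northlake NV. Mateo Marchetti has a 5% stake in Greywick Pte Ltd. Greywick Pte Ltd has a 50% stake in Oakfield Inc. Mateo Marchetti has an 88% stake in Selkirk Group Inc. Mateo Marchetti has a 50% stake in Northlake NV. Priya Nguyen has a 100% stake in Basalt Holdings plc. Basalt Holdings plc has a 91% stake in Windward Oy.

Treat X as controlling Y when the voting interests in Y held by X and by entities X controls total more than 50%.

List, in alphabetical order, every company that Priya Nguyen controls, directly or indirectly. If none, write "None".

Priya holds 100% of Basalt, so Priya controls Basalt.
Basalt holds 91% of Windward, so Priya controls Windward.
No other company's threshold is met.

Basalt Holdings plc, Windward Oy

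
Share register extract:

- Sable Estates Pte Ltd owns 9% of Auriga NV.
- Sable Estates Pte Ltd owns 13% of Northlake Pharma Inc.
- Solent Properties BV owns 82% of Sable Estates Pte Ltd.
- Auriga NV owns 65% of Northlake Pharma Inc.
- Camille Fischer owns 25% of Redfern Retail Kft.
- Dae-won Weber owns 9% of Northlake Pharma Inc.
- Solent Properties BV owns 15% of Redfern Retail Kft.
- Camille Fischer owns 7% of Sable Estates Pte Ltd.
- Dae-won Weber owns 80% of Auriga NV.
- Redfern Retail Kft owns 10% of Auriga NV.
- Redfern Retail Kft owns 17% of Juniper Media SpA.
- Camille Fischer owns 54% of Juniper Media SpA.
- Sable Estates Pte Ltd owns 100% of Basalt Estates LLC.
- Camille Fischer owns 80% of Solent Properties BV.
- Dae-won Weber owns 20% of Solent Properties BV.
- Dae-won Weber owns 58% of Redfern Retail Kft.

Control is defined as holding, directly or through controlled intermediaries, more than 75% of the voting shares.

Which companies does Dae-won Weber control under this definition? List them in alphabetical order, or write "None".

Dae-won holds 80% of Auriga, so Dae-won controls Auriga.
No other company's threshold is met.

Auriga NV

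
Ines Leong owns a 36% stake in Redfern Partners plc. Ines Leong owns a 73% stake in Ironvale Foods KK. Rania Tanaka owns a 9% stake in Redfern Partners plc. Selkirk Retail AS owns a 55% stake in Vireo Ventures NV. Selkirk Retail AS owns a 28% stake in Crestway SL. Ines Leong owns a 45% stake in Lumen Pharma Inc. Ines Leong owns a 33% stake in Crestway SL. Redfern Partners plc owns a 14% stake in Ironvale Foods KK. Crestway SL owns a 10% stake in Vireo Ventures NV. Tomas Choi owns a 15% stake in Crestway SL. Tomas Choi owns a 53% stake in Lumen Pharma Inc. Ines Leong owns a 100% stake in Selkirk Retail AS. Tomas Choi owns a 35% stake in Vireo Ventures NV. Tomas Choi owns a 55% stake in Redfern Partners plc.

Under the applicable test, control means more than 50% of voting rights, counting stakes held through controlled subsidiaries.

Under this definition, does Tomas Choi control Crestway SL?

Tomas holds 55% of Redfern, so Tomas controls Redfern.
Tomas holds 53% of Lumen, so Tomas controls Lumen.
In Crestway, Tomas's side holds only 15%, not > 50%.
So Tomas does not control Crestway.

No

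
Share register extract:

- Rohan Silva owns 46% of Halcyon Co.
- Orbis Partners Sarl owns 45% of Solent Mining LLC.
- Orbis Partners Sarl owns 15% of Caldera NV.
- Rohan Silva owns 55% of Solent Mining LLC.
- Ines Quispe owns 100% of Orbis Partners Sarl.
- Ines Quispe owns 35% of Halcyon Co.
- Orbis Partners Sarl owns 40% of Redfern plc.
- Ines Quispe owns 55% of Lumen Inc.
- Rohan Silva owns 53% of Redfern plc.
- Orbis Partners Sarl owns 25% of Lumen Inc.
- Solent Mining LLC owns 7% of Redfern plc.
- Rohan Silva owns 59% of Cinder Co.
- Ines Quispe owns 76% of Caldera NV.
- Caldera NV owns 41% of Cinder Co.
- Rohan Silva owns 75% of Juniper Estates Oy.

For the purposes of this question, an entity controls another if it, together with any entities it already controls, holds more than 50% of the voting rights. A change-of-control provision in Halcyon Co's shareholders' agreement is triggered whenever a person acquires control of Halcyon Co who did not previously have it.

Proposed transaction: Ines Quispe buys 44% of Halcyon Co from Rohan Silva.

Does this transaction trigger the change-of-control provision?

Yes

The purchase adds only to Ines's holdings (Rohan's stake shrinks), so Ines is the only person who could newly come to control Halcyon.
Ines holds 100% of Orbis, so Ines controls Orbis.
Ines and Orbis together hold 55% + 25% = 80% of Lumen, so Ines controls Lumen.
Ines and Orbis together hold 76% + 15% = 91% of Caldera, so Ines controls Caldera.
In Halcyon, Ines's side holds only 35%, not > 50%.
So before the transaction, Ines does not control Halcyon.
After the purchase, Ines's direct stake in Halcyon rises to 35% + 44% = 79%, and Rohan's stake falls to 2%.
Ines holds 79% of Halcyon, so Ines controls Halcyon.
Ines did not control Halcyon before and does after, so the clause is triggered.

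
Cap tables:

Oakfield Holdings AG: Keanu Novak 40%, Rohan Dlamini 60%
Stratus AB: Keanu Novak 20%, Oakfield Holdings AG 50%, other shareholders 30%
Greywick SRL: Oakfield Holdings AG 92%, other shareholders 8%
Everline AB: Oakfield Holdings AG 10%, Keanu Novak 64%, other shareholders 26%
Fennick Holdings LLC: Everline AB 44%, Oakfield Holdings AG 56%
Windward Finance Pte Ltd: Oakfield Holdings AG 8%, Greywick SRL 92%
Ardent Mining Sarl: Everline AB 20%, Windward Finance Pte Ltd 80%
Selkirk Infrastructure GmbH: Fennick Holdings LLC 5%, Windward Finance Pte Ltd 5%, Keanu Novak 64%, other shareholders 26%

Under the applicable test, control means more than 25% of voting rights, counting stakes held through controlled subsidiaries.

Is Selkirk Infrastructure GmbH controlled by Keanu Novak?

Yes

Keanu holds 40% of Oakfield, so Keanu controls Oakfield.
Oakfield and Keanu together hold 10% + 64% = 74% of Everline, so Keanu controls Everline.
Everline and Oakfield together hold 44% + 56% = 100% of Fennick, so Keanu controls Fennick.
Oakfield holds 92% of Greywick, so Keanu controls Greywick.
Oakfield and Greywick together hold 8% + 92% = 100% of Windward, so Keanu controls Windward.
Fennick and Windward and Keanu together hold 5% + 5% + 64% = 74% of Selkirk, so Keanu controls Selkirk.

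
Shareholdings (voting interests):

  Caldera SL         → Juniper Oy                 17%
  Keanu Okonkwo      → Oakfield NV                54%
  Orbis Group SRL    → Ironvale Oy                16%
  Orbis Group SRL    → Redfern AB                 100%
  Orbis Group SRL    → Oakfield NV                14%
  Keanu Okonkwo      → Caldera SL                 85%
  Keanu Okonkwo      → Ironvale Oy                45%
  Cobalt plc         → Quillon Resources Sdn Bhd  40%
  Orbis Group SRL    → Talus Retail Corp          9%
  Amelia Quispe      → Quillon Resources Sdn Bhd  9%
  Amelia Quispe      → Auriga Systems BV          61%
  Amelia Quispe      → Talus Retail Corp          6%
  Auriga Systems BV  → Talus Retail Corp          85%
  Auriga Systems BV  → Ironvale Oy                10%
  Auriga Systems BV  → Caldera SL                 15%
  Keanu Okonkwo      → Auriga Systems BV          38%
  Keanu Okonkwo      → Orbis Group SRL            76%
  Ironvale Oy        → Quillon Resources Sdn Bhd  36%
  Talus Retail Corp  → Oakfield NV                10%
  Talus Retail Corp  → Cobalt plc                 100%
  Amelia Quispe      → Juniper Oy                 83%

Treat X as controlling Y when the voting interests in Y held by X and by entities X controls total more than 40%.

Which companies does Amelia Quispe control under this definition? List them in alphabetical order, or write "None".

Amelia holds 61% of Auriga, so Amelia controls Auriga.
Amelia and Auriga together hold 6% + 85% = 91% of Talus, so Amelia controls Talus.
Amelia holds 83% of Juniper, so Amelia controls Juniper.
Talus holds 100% of Cobalt, so Amelia controls Cobalt.
Cobalt and Amelia together hold 40% + 9% = 49% of Quillon, so Amelia controls Quillon.
No other company's threshold is met.

Auriga Systems BV, Cobalt plc, Juniper Oy, Quillon Resources Sdn Bhd, Talus Retail Corp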